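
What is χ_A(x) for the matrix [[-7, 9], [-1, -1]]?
xI - A = [[x + 7, -9], [1, x + 1]].

Expanding det(xI - A) along the first row:
det(xI - A) = + (x + 7)·det([[x + 1]]) - (-9)·det([[1]]).

Evaluating gives χ_A(x) = x^2 + 8x + 16 = (x + 4)^2.

χ_A(x) = (x + 4)^2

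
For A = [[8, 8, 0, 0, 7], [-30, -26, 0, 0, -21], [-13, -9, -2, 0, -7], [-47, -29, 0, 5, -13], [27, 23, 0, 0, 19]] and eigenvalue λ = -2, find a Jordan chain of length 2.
v_1 = [[-1, 4, -1, 4, -3]]^T, v_2 = [[1, -3, -2, -2, 2]]^T

We seek v_1 ∈ ker((A + 2I)^2) \ ker(A + 2I), then set v_{i+1} = (A + 2I) v_i.

One such chain is v_1 = [[-1, 4, -1, 4, -3]]^T, v_2 = [[1, -3, -2, -2, 2]]^T. Check: (A + 2I) v_2 = [[0, 0, 0, 0, 0]]^T = 0.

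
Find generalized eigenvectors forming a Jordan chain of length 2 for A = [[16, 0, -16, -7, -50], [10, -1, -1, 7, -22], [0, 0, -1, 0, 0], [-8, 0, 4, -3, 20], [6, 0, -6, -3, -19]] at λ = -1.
v_1 = [[-2, 0, 1, 0, -1]]^T, v_2 = [[0, 1, 0, 0, 0]]^T

We seek v_1 ∈ ker((A + I)^2) \ ker(A + I), then set v_{i+1} = (A + I) v_i.

One such chain is v_1 = [[-2, 0, 1, 0, -1]]^T, v_2 = [[0, 1, 0, 0, 0]]^T. Check: (A + I) v_2 = [[0, 0, 0, 0, 0]]^T = 0.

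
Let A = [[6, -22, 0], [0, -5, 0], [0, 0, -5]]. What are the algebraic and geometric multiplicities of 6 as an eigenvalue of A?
algebraic multiplicity 1, geometric multiplicity 1

The characteristic polynomial is (x - 6)(x + 5)^2, so the factor x - 6 appears with exponent 1: the algebraic multiplicity is 1.

rank(A - 6I) = 2, so the eigenspace has dimension 3 - 2 = 1: the geometric multiplicity is 1.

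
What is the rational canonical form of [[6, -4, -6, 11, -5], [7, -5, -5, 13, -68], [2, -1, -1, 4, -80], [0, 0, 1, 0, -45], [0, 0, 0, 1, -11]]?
R = [[0, 0, 0, 0, 0], [1, 0, 0, 0, -54], [0, 1, 0, 0, -81], [0, 0, 1, 0, -45], [0, 0, 0, 1, -11]]

The invariant factors of A (the non-unit diagonal entries of the Smith normal form of xI - A over ℚ[x]) are x(x + 2)(x + 3)^3, each dividing the next. The characteristic polynomial is their product, x(x + 2)(x + 3)^3.

The rational canonical form is the block-diagonal matrix of companion matrices C(f_i):
R = [[0, 0, 0, 0, 0], [1, 0, 0, 0, -54], [0, 1, 0, 0, -81], [0, 0, 1, 0, -45], [0, 0, 0, 1, -11]].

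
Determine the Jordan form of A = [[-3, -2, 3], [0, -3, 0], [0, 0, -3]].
J = [[-3, 1, 0], [0, -3, 0], [0, 0, -3]]

The characteristic polynomial is det(xI - A) = (x + 3)^3, so the eigenvalues are -3 (algebraic multiplicity 3).

For λ = -3: rank(A + 3I) = 1, rank((A + 3I)^2) = 0. The eigenspace has dimension 3 - 1 = 2, so there are 2 Jordan blocks; the rank sequence gives block sizes [2, 1].

Assembling the blocks gives the Jordan form J above.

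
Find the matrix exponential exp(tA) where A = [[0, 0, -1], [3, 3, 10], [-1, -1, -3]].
e^{tA} = [[t^2/2 + 1, t^2/2, t*(3*t - 2)/2], [t*(6 - t)/2, -t^2/2 + 3*t + 1, t*(20 - 3*t)/2], [-t, -t, 1 - 3*t]]

A has Jordan form J = [[0, 1, 0], [0, 0, 1], [0, 0, 0]] with A = PJP^{-1}, so e^{tA} = P e^{tJ} P^{-1}.

For a Jordan block J_k(λ), e^{tJ_k(λ)} = e^{λt} · (I + tN + t^2 N^2/2! + ... + t^{k-1} N^{k-1}/(k-1)!) where N is the nilpotent superdiagonal part.

Assembling the blocks and conjugating back gives the entries of e^{tA} as shown above.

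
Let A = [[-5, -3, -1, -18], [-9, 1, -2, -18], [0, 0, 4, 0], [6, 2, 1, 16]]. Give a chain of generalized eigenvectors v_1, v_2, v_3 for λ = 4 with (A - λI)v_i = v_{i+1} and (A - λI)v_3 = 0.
v_1 = [[7, 3, 1, -4]]^T, v_2 = [[-1, -2, 0, 1]]^T, v_3 = [[-3, -3, 0, 2]]^T

We seek v_1 ∈ ker((A - 4I)^3) \ ker((A - 4I)^2), then set v_{i+1} = (A - 4I) v_i.

One such chain is v_1 = [[7, 3, 1, -4]]^T, v_2 = [[-1, -2, 0, 1]]^T, v_3 = [[-3, -3, 0, 2]]^T. Check: (A - 4I) v_3 = [[0, 0, 0, 0]]^T = 0.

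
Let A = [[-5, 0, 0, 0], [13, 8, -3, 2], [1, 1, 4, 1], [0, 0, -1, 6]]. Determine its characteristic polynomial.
χ_A(x) = (x - 6)^3(x + 5)

xI - A = [[x + 5, 0, 0, 0], [-13, x - 8, 3, -2], [-1, -1, x - 4, -1], [0, 0, 1, x - 6]].

Expanding det(xI - A) along the first row:
det(xI - A) = + (x + 5)·det([[x - 8, 3, -2], [-1, x - 4, -1], [0, 1, x - 6]]) - (0)·det([[-13, 3, -2], [-1, x - 4, -1], [0, 1, x - 6]]) + (0)·det([[-13, x - 8, -2], [-1, -1, -1], [0, 0, x - 6]]) - (0)·det([[-13, x - 8, 3], [-1, -1, x - 4], [0, 0, 1]]).

Evaluating gives χ_A(x) = x^4 - 13x^3 + 18x^2 + 324x - 1080 = (x - 6)^3(x + 5).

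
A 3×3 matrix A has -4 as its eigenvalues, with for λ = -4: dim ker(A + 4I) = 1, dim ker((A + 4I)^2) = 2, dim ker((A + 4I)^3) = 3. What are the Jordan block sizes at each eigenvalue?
Jordan blocks: (-4, 3)

λ = -4: successive nullity increments [1, 1, 1] count blocks of size ≥ k; block sizes are [3].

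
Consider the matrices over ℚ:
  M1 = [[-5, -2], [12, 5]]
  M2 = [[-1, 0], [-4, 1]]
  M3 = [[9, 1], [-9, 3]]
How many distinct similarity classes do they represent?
2 classes: {M1, M2}, {M3}

Characteristic polynomials: χ_{M1} = (x - 1)(x + 1), χ_{M2} = (x - 1)(x + 1), χ_{M3} = (x - 6)^2.

{M1, M2}: invariant factors (x - 1)(x + 1).

{M3}: invariant factors (x - 6)^2.

Matrices are similar if and only if their invariant-factor lists agree; the partition into similarity classes is {M1, M2}, {M3}.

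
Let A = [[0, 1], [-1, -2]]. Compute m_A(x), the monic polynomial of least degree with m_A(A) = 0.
m_A(x) = (x + 1)^2

The characteristic polynomial factors as (x + 1)^2. The minimal polynomial is ∏(x - λ)^{k_λ} where k_λ is the size of the largest Jordan block at λ.

For λ = -1: rank(A + I) = 1, and the largest Jordan block has size 2 (the smallest k with rank((A + I)^k) = rank((A + I)^(k+1))).

So m_A(x) = (x + 1)^2.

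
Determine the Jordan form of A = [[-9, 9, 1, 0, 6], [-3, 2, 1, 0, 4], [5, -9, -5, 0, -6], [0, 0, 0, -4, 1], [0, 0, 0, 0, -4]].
The characteristic polynomial is det(xI - A) = (x + 4)^5, so the eigenvalues are -4 (algebraic multiplicity 5).

For λ = -4: rank(A + 4I) = 3, rank((A + 4I)^2) = 1, rank((A + 4I)^3) = 0. The eigenspace has dimension 5 - 3 = 2, so there are 2 Jordan blocks; the rank sequence gives block sizes [3, 2].

Assembling the blocks gives the Jordan form J above.

J = [[-4, 1, 0, 0, 0], [0, -4, 1, 0, 0], [0, 0, -4, 0, 0], [0, 0, 0, -4, 1], [0, 0, 0, 0, -4]]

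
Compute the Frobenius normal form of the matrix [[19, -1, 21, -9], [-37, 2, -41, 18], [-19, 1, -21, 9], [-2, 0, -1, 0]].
R = [[0, 0, 0, 0], [1, 0, 0, 0], [0, 1, 0, 9], [0, 0, 1, 0]]

The invariant factors of A (the non-unit diagonal entries of the Smith normal form of xI - A over ℚ[x]) are x^2(x - 3)(x + 3), each dividing the next. The characteristic polynomial is their product, x^2(x - 3)(x + 3).

The rational canonical form is the block-diagonal matrix of companion matrices C(f_i):
R = [[0, 0, 0, 0], [1, 0, 0, 0], [0, 1, 0, 9], [0, 0, 1, 0]].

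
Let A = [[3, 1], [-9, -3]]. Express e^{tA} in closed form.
A has Jordan form J = [[0, 1], [0, 0]] with A = PJP^{-1}, so e^{tA} = P e^{tJ} P^{-1}.

For a Jordan block J_k(λ), e^{tJ_k(λ)} = e^{λt} · (I + tN + t^2 N^2/2! + ... + t^{k-1} N^{k-1}/(k-1)!) where N is the nilpotent superdiagonal part.

Assembling the blocks and conjugating back gives the entries of e^{tA} as shown above.

e^{tA} = [[3*t + 1, t], [-9*t, 1 - 3*t]]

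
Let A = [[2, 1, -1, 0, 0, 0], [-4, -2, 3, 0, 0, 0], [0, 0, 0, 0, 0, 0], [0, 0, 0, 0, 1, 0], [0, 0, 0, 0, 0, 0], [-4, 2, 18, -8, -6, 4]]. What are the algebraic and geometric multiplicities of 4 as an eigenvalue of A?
algebraic multiplicity 1, geometric multiplicity 1

The characteristic polynomial is x^5(x - 4), so the factor x - 4 appears with exponent 1: the algebraic multiplicity is 1.

rank(A - 4I) = 5, so the eigenspace has dimension 6 - 5 = 1: the geometric multiplicity is 1.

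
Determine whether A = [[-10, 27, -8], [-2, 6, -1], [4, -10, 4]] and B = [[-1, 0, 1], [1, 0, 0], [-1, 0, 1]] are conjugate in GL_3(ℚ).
Yes.

Two matrices over a field are similar if and only if they have the same invariant factors.

Both A and B have characteristic polynomial x^3 and minimal polynomial x^3. Computing further, both have invariant factors x^3. Hence A and B are similar.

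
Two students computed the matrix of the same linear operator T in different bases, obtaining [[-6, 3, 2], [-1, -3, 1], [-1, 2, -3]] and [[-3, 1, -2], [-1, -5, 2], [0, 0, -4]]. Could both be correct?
No.

Both have characteristic polynomial (x + 4)^3, but the minimal polynomial of A is (x + 4)^3 while the minimal polynomial of B is (x + 4)^2. The minimal polynomial is a similarity invariant, so A and B are not similar.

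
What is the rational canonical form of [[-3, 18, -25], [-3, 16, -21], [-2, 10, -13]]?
R = [[0, 0, -2], [1, 0, 3], [0, 1, 0]]

The invariant factors of A (the non-unit diagonal entries of the Smith normal form of xI - A over ℚ[x]) are (x - 1)^2(x + 2), each dividing the next. The characteristic polynomial is their product, (x - 1)^2(x + 2).

The rational canonical form is the block-diagonal matrix of companion matrices C(f_i):
R = [[0, 0, -2], [1, 0, 3], [0, 1, 0]].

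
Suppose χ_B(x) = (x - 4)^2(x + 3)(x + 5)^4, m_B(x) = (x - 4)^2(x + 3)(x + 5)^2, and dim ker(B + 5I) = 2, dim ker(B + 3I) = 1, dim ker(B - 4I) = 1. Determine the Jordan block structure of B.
λ = -5: algebraic multiplicity 4 (exponent in χ_B), largest block size 2 (exponent in m_B), 2 blocks (geometric multiplicity). These force block sizes [2, 2].
λ = -3: algebraic multiplicity 1 (exponent in χ_B), largest block size 1 (exponent in m_B), 1 block (geometric multiplicity). This forces block sizes [1].
λ = 4: algebraic multiplicity 2 (exponent in χ_B), largest block size 2 (exponent in m_B), 1 block (geometric multiplicity). This forces block sizes [2].

Jordan blocks: (-5, 2), (-5, 2), (-3, 1), (4, 2)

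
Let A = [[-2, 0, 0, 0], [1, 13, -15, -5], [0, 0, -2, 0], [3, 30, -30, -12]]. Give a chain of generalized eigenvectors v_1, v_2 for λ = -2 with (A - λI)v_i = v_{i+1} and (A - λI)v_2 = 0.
v_1 = [[1, 1, 1, 0]]^T, v_2 = [[0, 1, 0, 3]]^T

We seek v_1 ∈ ker((A + 2I)^2) \ ker(A + 2I), then set v_{i+1} = (A + 2I) v_i.

One such chain is v_1 = [[1, 1, 1, 0]]^T, v_2 = [[0, 1, 0, 3]]^T. Check: (A + 2I) v_2 = [[0, 0, 0, 0]]^T = 0.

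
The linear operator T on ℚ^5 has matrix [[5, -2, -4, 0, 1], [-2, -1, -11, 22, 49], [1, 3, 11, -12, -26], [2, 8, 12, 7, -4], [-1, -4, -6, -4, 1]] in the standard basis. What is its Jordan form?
The characteristic polynomial is det(xI - A) = (x - 6)^4(x + 1), so the eigenvalues are -1 (algebraic multiplicity 1), 6 (algebraic multiplicity 4).

For λ = -1: algebraic multiplicity 1 gives one 1×1 block.

For λ = 6: rank(A - 6I) = 3, rank((A - 6I)^2) = 1. The eigenspace has dimension 5 - 3 = 2, so there are 2 Jordan blocks; the rank sequence gives block sizes [2, 2].

Assembling the blocks gives the Jordan form J above.

J = [[-1, 0, 0, 0, 0], [0, 6, 1, 0, 0], [0, 0, 6, 0, 0], [0, 0, 0, 6, 1], [0, 0, 0, 0, 6]]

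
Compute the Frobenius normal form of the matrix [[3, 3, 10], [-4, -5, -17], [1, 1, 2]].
The invariant factors of A (the non-unit diagonal entries of the Smith normal form of xI - A over ℚ[x]) are x^3 - 4, each dividing the next. The characteristic polynomial is their product, x^3 - 4.

The rational canonical form is the block-diagonal matrix of companion matrices C(f_i):
R = [[0, 0, 4], [1, 0, 0], [0, 1, 0]].

Note the characteristic polynomial does not split into linear factors over ℚ, so A has no Jordan form over ℚ; the rational canonical form exists over any field.

R = [[0, 0, 4], [1, 0, 0], [0, 1, 0]]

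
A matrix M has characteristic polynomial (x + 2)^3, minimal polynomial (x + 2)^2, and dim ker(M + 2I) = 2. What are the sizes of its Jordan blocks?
λ = -2: algebraic multiplicity 3 (exponent in χ_M), largest block size 2 (exponent in m_M), 2 blocks (geometric multiplicity). These force block sizes [2, 1].

Jordan blocks: (-2, 2), (-2, 1)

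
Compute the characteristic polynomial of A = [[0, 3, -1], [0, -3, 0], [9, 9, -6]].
xI - A = [[x, -3, 1], [0, x + 3, 0], [-9, -9, x + 6]].

Expanding det(xI - A) along the first row:
det(xI - A) = + (x)·det([[x + 3, 0], [-9, x + 6]]) - (-3)·det([[0, 0], [-9, x + 6]]) + (1)·det([[0, x + 3], [-9, -9]]).

Evaluating gives χ_A(x) = x^3 + 9x^2 + 27x + 27 = (x + 3)^3.

χ_A(x) = (x + 3)^3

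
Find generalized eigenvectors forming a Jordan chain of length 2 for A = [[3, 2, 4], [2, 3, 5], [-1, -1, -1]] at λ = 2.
We seek v_1 ∈ ker((A - 2I)^2) \ ker(A - 2I), then set v_{i+1} = (A - 2I) v_i.

One such chain is v_1 = [[-2, 0, 1]]^T, v_2 = [[2, 1, -1]]^T. Check: (A - 2I) v_2 = [[0, 0, 0]]^T = 0.

v_1 = [[-2, 0, 1]]^T, v_2 = [[2, 1, -1]]^T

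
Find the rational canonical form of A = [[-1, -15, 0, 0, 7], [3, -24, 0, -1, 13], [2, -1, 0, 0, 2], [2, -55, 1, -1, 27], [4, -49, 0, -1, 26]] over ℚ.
R = [[0, 0, 0, 0, 20], [1, 0, 0, 0, 12], [0, 1, 0, 0, -5], [0, 0, 1, 0, 1], [0, 0, 0, 1, 0]]

The invariant factors of A (the non-unit diagonal entries of the Smith normal form of xI - A over ℚ[x]) are (x - 2)(x + 2)(x^3 + 3x + 5), each dividing the next. The characteristic polynomial is their product, (x - 2)(x + 2)(x^3 + 3x + 5).

The rational canonical form is the block-diagonal matrix of companion matrices C(f_i):
R = [[0, 0, 0, 0, 20], [1, 0, 0, 0, 12], [0, 1, 0, 0, -5], [0, 0, 1, 0, 1], [0, 0, 0, 1, 0]].

Note the characteristic polynomial does not split into linear factors over ℚ, so A has no Jordan form over ℚ; the rational canonical form exists over any field.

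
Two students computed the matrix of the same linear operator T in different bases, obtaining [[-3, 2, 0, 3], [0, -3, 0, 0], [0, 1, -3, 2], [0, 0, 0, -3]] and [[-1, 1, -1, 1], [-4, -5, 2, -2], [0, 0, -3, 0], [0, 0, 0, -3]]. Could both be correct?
No.

Both have characteristic polynomial (x + 3)^4 and minimal polynomial (x + 3)^2. But rank(A + 3I) = 2 for A while rank(B + 3I) = 1 for B, so the number of Jordan blocks at λ = -3 differs. A and B are not similar.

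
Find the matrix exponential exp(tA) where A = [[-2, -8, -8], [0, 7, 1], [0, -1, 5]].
A has Jordan form J = [[-2, 0, 0], [0, 6, 1], [0, 0, 6]] with A = PJP^{-1}, so e^{tA} = P e^{tJ} P^{-1}.

For a Jordan block J_k(λ), e^{tJ_k(λ)} = e^{λt} · (I + tN + t^2 N^2/2! + ... + t^{k-1} N^{k-1}/(k-1)!) where N is the nilpotent superdiagonal part.

Assembling the blocks and conjugating back gives the entries of e^{tA} as shown above.

e^{tA} = [[e^{-2*t}, (1 - e^{8*t})*e^{-2*t}, (1 - e^{8*t})*e^{-2*t}], [0, (t + 1)*e^{6*t}, t*e^{6*t}], [0, -t*e^{6*t}, (1 - t)*e^{6*t}]]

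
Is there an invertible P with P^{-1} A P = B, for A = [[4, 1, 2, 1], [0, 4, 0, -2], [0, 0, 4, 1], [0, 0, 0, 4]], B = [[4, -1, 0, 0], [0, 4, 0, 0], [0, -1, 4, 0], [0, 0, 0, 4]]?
No.

Both have characteristic polynomial (x - 4)^4 and minimal polynomial (x - 4)^2. But rank(A - 4I) = 2 for A while rank(B - 4I) = 1 for B, so the number of Jordan blocks at λ = 4 differs. A and B are not similar.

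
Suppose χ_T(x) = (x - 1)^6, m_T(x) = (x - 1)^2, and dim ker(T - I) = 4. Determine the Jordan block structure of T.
Jordan blocks: (1, 2), (1, 2), (1, 1), (1, 1)

λ = 1: algebraic multiplicity 6 (exponent in χ_T), largest block size 2 (exponent in m_T), 4 blocks (geometric multiplicity). These force block sizes [2, 2, 1, 1].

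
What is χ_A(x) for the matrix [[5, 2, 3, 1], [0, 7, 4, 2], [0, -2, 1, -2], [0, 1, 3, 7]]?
xI - A = [[x - 5, -2, -3, -1], [0, x - 7, -4, -2], [0, 2, x - 1, 2], [0, -1, -3, x - 7]].

Expanding det(xI - A) along the first row:
det(xI - A) = + (x - 5)·det([[x - 7, -4, -2], [2, x - 1, 2], [-1, -3, x - 7]]) - (-2)·det([[0, -4, -2], [0, x - 1, 2], [0, -3, x - 7]]) + (-3)·det([[0, x - 7, -2], [0, 2, 2], [0, -1, x - 7]]) - (-1)·det([[0, x - 7, -4], [0, 2, x - 1], [0, -1, -3]]).

Evaluating gives χ_A(x) = x^4 - 20x^3 + 150x^2 - 500x + 625 = (x - 5)^4.

χ_A(x) = (x - 5)^4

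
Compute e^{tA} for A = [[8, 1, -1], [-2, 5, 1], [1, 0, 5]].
e^{tA} = [[(t^2 + 4*t + 2)*e^{6*t}/2, t*(t + 2)*e^{6*t}/2, -t*e^{6*t}], [t*(-t - 4)*e^{6*t}/2, (-t^2/2 - t + 1)*e^{6*t}, t*e^{6*t}], [t*(t + 2)*e^{6*t}/2, t^2*e^{6*t}/2, (1 - t)*e^{6*t}]]

A has Jordan form J = [[6, 1, 0], [0, 6, 1], [0, 0, 6]] with A = PJP^{-1}, so e^{tA} = P e^{tJ} P^{-1}.

For a Jordan block J_k(λ), e^{tJ_k(λ)} = e^{λt} · (I + tN + t^2 N^2/2! + ... + t^{k-1} N^{k-1}/(k-1)!) where N is the nilpotent superdiagonal part.

Assembling the blocks and conjugating back gives the entries of e^{tA} as shown above.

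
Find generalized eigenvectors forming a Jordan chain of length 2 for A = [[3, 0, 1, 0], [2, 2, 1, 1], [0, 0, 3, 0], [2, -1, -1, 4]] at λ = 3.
v_1 = [[1, 1, 1, 0]]^T, v_2 = [[1, 2, 0, 0]]^T

We seek v_1 ∈ ker((A - 3I)^2) \ ker(A - 3I), then set v_{i+1} = (A - 3I) v_i.

One such chain is v_1 = [[1, 1, 1, 0]]^T, v_2 = [[1, 2, 0, 0]]^T. Check: (A - 3I) v_2 = [[0, 0, 0, 0]]^T = 0.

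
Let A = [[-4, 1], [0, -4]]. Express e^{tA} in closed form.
e^{tA} = [[e^{-4*t}, t*e^{-4*t}], [0, e^{-4*t}]]

A has Jordan form J = [[-4, 1], [0, -4]] with A = PJP^{-1}, so e^{tA} = P e^{tJ} P^{-1}.

For a Jordan block J_k(λ), e^{tJ_k(λ)} = e^{λt} · (I + tN + t^2 N^2/2! + ... + t^{k-1} N^{k-1}/(k-1)!) where N is the nilpotent superdiagonal part.

Assembling the blocks and conjugating back gives the entries of e^{tA} as shown above.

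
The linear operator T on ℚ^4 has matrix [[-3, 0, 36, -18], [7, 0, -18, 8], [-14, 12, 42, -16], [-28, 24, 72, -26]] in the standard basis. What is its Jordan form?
J = [[-3, 0, 0, 0], [0, 4, 0, 0], [0, 0, 6, 0], [0, 0, 0, 6]]

The characteristic polynomial is det(xI - A) = (x - 6)^2(x - 4)(x + 3), so the eigenvalues are -3 (algebraic multiplicity 1), 4 (algebraic multiplicity 1), 6 (algebraic multiplicity 2).

For λ = -3: algebraic multiplicity 1 gives one 1×1 block.

For λ = 4: algebraic multiplicity 1 gives one 1×1 block.

For λ = 6: rank(A - 6I) = 2. The eigenspace has dimension 4 - 2 = 2, so there are 2 Jordan blocks; the rank sequence gives block sizes [1, 1].

Assembling the blocks gives the Jordan form J above.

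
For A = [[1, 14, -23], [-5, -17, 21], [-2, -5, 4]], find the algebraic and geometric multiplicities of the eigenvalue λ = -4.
The characteristic polynomial is (x + 4)^3, so the factor x + 4 appears with exponent 3: the algebraic multiplicity is 3.

rank(A + 4I) = 2, so the eigenspace has dimension 3 - 2 = 1: the geometric multiplicity is 1.

Since 1 < 3, A is not diagonalizable.

algebraic multiplicity 3, geometric multiplicity 1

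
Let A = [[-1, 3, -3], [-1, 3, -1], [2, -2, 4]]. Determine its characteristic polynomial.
χ_A(x) = (x - 2)^3

xI - A = [[x + 1, -3, 3], [1, x - 3, 1], [-2, 2, x - 4]].

Expanding det(xI - A) along the first row:
det(xI - A) = + (x + 1)·det([[x - 3, 1], [2, x - 4]]) - (-3)·det([[1, 1], [-2, x - 4]]) + (3)·det([[1, x - 3], [-2, 2]]).

Evaluating gives χ_A(x) = x^3 - 6x^2 + 12x - 8 = (x - 2)^3.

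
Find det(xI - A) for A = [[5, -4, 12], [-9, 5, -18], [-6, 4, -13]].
xI - A = [[x - 5, 4, -12], [9, x - 5, 18], [6, -4, x + 13]].

Expanding det(xI - A) along the first row:
det(xI - A) = + (x - 5)·det([[x - 5, 18], [-4, x + 13]]) - (4)·det([[9, 18], [6, x + 13]]) + (-12)·det([[9, x - 5], [6, -4]]).

Evaluating gives χ_A(x) = x^3 + 3x^2 + 3x + 1 = (x + 1)^3.

χ_A(x) = (x + 1)^3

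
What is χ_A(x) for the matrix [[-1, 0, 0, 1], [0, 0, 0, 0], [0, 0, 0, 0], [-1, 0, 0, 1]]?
χ_A(x) = x^4

xI - A = [[x + 1, 0, 0, -1], [0, x, 0, 0], [0, 0, x, 0], [1, 0, 0, x - 1]].

Expanding det(xI - A) along the first row:
det(xI - A) = + (x + 1)·det([[x, 0, 0], [0, x, 0], [0, 0, x - 1]]) - (0)·det([[0, 0, 0], [0, x, 0], [1, 0, x - 1]]) + (0)·det([[0, x, 0], [0, 0, 0], [1, 0, x - 1]]) - (-1)·det([[0, x, 0], [0, 0, x], [1, 0, 0]]).

Evaluating gives χ_A(x) = x^4.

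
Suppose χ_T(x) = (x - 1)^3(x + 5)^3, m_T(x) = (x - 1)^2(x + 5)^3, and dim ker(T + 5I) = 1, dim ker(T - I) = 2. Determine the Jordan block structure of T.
Jordan blocks: (-5, 3), (1, 2), (1, 1)

λ = -5: algebraic multiplicity 3 (exponent in χ_T), largest block size 3 (exponent in m_T), 1 block (geometric multiplicity). This forces block sizes [3].
λ = 1: algebraic multiplicity 3 (exponent in χ_T), largest block size 2 (exponent in m_T), 2 blocks (geometric multiplicity). These force block sizes [2, 1].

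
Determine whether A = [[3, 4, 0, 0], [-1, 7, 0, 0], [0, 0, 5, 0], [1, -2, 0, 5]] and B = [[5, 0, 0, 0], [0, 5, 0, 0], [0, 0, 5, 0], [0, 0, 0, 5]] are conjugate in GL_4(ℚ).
No.

Both have characteristic polynomial (x - 5)^4, but the minimal polynomial of A is (x - 5)^2 while the minimal polynomial of B is x - 5. The minimal polynomial is a similarity invariant, so A and B are not similar.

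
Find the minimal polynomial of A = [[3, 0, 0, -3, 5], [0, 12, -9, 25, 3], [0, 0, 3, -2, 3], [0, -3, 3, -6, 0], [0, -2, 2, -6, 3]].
m_A(x) = (x - 3)^3

The characteristic polynomial factors as (x - 3)^5. The minimal polynomial is ∏(x - λ)^{k_λ} where k_λ is the size of the largest Jordan block at λ.

For λ = 3: rank(A - 3I) = 3, and the largest Jordan block has size 3 (the smallest k with rank((A - 3I)^k) = rank((A - 3I)^(k+1))).

So m_A(x) = (x - 3)^3.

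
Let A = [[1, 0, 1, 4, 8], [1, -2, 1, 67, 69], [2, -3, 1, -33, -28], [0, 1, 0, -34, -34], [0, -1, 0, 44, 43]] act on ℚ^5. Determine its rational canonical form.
R = [[0, 0, 0, 0, 25], [1, 0, 0, 0, -65], [0, 1, 0, 0, 66], [0, 0, 1, 0, -34], [0, 0, 0, 1, 9]]

The invariant factors of A (the non-unit diagonal entries of the Smith normal form of xI - A over ℚ[x]) are (x - 1)(x^2 - 4x + 5)^2, each dividing the next. The characteristic polynomial is their product, (x - 1)(x^2 - 4x + 5)^2.

The rational canonical form is the block-diagonal matrix of companion matrices C(f_i):
R = [[0, 0, 0, 0, 25], [1, 0, 0, 0, -65], [0, 1, 0, 0, 66], [0, 0, 1, 0, -34], [0, 0, 0, 1, 9]].

Note the characteristic polynomial does not split into linear factors over ℚ, so A has no Jordan form over ℚ; the rational canonical form exists over any field.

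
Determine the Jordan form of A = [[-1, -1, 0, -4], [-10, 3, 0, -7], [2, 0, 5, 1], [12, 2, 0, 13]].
The characteristic polynomial is det(xI - A) = (x - 5)^4, so the eigenvalues are 5 (algebraic multiplicity 4).

For λ = 5: rank(A - 5I) = 2, rank((A - 5I)^2) = 1, rank((A - 5I)^3) = 0. The eigenspace has dimension 4 - 2 = 2, so there are 2 Jordan blocks; the rank sequence gives block sizes [3, 1].

Assembling the blocks gives the Jordan form J above.

J = [[5, 1, 0, 0], [0, 5, 1, 0], [0, 0, 5, 0], [0, 0, 0, 5]]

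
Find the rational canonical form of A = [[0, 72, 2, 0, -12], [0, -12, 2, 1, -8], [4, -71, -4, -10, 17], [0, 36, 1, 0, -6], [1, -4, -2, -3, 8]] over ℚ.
R = [[0, 0, 0, 0, 0], [1, 0, 0, 0, -16], [0, 1, 0, 0, -32], [0, 0, 1, 0, -24], [0, 0, 0, 1, -8]]

The invariant factors of A (the non-unit diagonal entries of the Smith normal form of xI - A over ℚ[x]) are x(x + 2)^4, each dividing the next. The characteristic polynomial is their product, x(x + 2)^4.

The rational canonical form is the block-diagonal matrix of companion matrices C(f_i):
R = [[0, 0, 0, 0, 0], [1, 0, 0, 0, -16], [0, 1, 0, 0, -32], [0, 0, 1, 0, -24], [0, 0, 0, 1, -8]].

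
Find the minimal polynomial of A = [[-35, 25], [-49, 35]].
The characteristic polynomial factors as x^2. The minimal polynomial is ∏(x - λ)^{k_λ} where k_λ is the size of the largest Jordan block at λ.

For λ = 0: rank(A) = 1, and the largest Jordan block has size 2 (the smallest k with rank(A^k) = rank(A^(k+1))).

So m_A(x) = x^2.

m_A(x) = x^2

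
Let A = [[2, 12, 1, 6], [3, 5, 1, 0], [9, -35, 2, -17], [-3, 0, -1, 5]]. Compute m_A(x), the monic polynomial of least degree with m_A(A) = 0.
m_A(x) = (x - 5)^3(x + 1)

The characteristic polynomial factors as (x - 5)^3(x + 1). The minimal polynomial is ∏(x - λ)^{k_λ} where k_λ is the size of the largest Jordan block at λ.

For λ = -1: rank(A + I) = 3, and the largest Jordan block has size 1 (the smallest k with rank((A + I)^k) = rank((A + I)^(k+1))).
For λ = 5: rank(A - 5I) = 3, and the largest Jordan block has size 3 (the smallest k with rank((A - 5I)^k) = rank((A - 5I)^(k+1))).

So m_A(x) = (x - 5)^3(x + 1).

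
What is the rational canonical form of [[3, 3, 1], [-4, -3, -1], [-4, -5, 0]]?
R = [[0, 0, 5], [1, 0, -2], [0, 1, 0]]

The invariant factors of A (the non-unit diagonal entries of the Smith normal form of xI - A over ℚ[x]) are x^3 + 2x - 5, each dividing the next. The characteristic polynomial is their product, x^3 + 2x - 5.

The rational canonical form is the block-diagonal matrix of companion matrices C(f_i):
R = [[0, 0, 5], [1, 0, -2], [0, 1, 0]].

Note the characteristic polynomial does not split into linear factors over ℚ, so A has no Jordan form over ℚ; the rational canonical form exists over any field.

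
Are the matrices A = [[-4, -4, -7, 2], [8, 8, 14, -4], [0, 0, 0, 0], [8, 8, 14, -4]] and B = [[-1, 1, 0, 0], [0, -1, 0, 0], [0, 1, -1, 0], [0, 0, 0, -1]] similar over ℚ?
trace(A) = 0 but trace(B) = -4. The trace is a similarity invariant, so A and B are not similar.

No.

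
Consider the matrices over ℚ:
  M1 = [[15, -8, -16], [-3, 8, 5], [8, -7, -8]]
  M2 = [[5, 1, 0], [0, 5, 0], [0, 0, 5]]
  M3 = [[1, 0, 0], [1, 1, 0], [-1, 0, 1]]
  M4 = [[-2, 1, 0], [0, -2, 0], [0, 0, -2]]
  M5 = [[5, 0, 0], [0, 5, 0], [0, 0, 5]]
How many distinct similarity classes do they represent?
5 classes: {M1}, {M2}, {M3}, {M4}, {M5}

Characteristic polynomials: χ_{M1} = (x - 5)^3, χ_{M2} = (x - 5)^3, χ_{M3} = (x - 1)^3, χ_{M4} = (x + 2)^3, χ_{M5} = (x - 5)^3.

{M1}: invariant factors (x - 5)^3.

{M2}: invariant factors x - 5, (x - 5)^2.

{M3}: invariant factors x - 1, (x - 1)^2.

{M4}: invariant factors x + 2, (x + 2)^2.

{M5}: invariant factors x - 5, x - 5, x - 5.

Matrices are similar if and only if their invariant-factor lists agree; the partition into similarity classes is {M1}, {M2}, {M3}, {M4}, {M5}.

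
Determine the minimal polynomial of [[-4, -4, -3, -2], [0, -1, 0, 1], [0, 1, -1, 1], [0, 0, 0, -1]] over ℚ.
The characteristic polynomial factors as (x + 1)^3(x + 4). The minimal polynomial is ∏(x - λ)^{k_λ} where k_λ is the size of the largest Jordan block at λ.

For λ = -4: rank(A + 4I) = 3, and the largest Jordan block has size 1 (the smallest k with rank((A + 4I)^k) = rank((A + 4I)^(k+1))).
For λ = -1: rank(A + I) = 3, and the largest Jordan block has size 3 (the smallest k with rank((A + I)^k) = rank((A + I)^(k+1))).

So m_A(x) = (x + 1)^3(x + 4).

m_A(x) = (x + 1)^3(x + 4)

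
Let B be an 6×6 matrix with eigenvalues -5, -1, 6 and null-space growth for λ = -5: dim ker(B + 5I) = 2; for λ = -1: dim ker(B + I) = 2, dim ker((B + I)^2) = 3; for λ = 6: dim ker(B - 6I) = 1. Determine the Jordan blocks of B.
λ = -5: successive nullity increments [2] count blocks of size ≥ k; block sizes are [1, 1].
λ = -1: successive nullity increments [2, 1] count blocks of size ≥ k; block sizes are [2, 1].
λ = 6: successive nullity increments [1] count blocks of size ≥ k; block sizes are [1].

Jordan blocks: (-5, 1), (-5, 1), (-1, 2), (-1, 1), (6, 1)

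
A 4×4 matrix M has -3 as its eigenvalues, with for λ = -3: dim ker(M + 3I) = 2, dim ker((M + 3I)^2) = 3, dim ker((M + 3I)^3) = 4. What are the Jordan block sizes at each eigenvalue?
λ = -3: successive nullity increments [2, 1, 1] count blocks of size ≥ k; block sizes are [3, 1].

Jordan blocks: (-3, 3), (-3, 1)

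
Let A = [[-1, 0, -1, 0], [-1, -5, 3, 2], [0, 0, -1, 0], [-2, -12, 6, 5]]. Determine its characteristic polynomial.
xI - A = [[x + 1, 0, 1, 0], [1, x + 5, -3, -2], [0, 0, x + 1, 0], [2, 12, -6, x - 5]].

Expanding det(xI - A) along the first row:
det(xI - A) = + (x + 1)·det([[x + 5, -3, -2], [0, x + 1, 0], [12, -6, x - 5]]) - (0)·det([[1, -3, -2], [0, x + 1, 0], [2, -6, x - 5]]) + (1)·det([[1, x + 5, -2], [0, 0, 0], [2, 12, x - 5]]) - (0)·det([[1, x + 5, -3], [0, 0, x + 1], [2, 12, -6]]).

Evaluating gives χ_A(x) = x^4 + 2x^3 - 2x - 1 = (x - 1)(x + 1)^3.

χ_A(x) = (x - 1)(x + 1)^3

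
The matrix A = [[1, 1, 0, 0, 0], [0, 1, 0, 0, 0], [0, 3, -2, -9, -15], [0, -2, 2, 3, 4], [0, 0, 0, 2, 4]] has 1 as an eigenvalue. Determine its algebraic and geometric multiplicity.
algebraic multiplicity 3, geometric multiplicity 2

The characteristic polynomial is (x - 2)^2(x - 1)^3, so the factor x - 1 appears with exponent 3: the algebraic multiplicity is 3.

rank(A - I) = 3, so the eigenspace has dimension 5 - 3 = 2: the geometric multiplicity is 2.

Since 2 < 3, A is not diagonalizable.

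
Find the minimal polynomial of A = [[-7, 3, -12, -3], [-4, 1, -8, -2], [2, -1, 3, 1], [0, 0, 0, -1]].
m_A(x) = (x + 1)^2

The characteristic polynomial factors as (x + 1)^4. The minimal polynomial is ∏(x - λ)^{k_λ} where k_λ is the size of the largest Jordan block at λ.

For λ = -1: rank(A + I) = 1, and the largest Jordan block has size 2 (the smallest k with rank((A + I)^k) = rank((A + I)^(k+1))).

So m_A(x) = (x + 1)^2.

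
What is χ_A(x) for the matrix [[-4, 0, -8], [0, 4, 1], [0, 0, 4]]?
xI - A = [[x + 4, 0, 8], [0, x - 4, -1], [0, 0, x - 4]].

Expanding det(xI - A) along the first row:
det(xI - A) = + (x + 4)·det([[x - 4, -1], [0, x - 4]]) - (0)·det([[0, -1], [0, x - 4]]) + (8)·det([[0, x - 4], [0, 0]]).

Evaluating gives χ_A(x) = x^3 - 4x^2 - 16x + 64 = (x - 4)^2(x + 4).

χ_A(x) = (x - 4)^2(x + 4)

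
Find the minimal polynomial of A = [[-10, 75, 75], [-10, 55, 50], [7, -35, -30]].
The characteristic polynomial factors as (x - 5)^3. The minimal polynomial is ∏(x - λ)^{k_λ} where k_λ is the size of the largest Jordan block at λ.

For λ = 5: rank(A - 5I) = 1, and the largest Jordan block has size 2 (the smallest k with rank((A - 5I)^k) = rank((A - 5I)^(k+1))).

So m_A(x) = (x - 5)^2.

m_A(x) = (x - 5)^2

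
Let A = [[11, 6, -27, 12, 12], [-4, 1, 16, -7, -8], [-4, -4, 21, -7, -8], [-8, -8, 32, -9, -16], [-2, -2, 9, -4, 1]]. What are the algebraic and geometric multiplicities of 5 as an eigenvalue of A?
algebraic multiplicity 5, geometric multiplicity 3

The characteristic polynomial is (x - 5)^5, so the factor x - 5 appears with exponent 5: the algebraic multiplicity is 5.

rank(A - 5I) = 2, so the eigenspace has dimension 5 - 2 = 3: the geometric multiplicity is 3.

Since 3 < 5, A is not diagonalizable.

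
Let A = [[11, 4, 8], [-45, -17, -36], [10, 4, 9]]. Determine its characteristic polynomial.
χ_A(x) = (x - 1)^3

xI - A = [[x - 11, -4, -8], [45, x + 17, 36], [-10, -4, x - 9]].

Expanding det(xI - A) along the first row:
det(xI - A) = + (x - 11)·det([[x + 17, 36], [-4, x - 9]]) - (-4)·det([[45, 36], [-10, x - 9]]) + (-8)·det([[45, x + 17], [-10, -4]]).

Evaluating gives χ_A(x) = x^3 - 3x^2 + 3x - 1 = (x - 1)^3.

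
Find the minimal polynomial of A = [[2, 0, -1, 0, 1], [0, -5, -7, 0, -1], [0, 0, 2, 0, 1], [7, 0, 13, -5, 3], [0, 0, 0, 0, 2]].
m_A(x) = (x - 2)^3(x + 5)

The characteristic polynomial factors as (x - 2)^3(x + 5)^2. The minimal polynomial is ∏(x - λ)^{k_λ} where k_λ is the size of the largest Jordan block at λ.

For λ = -5: rank(A + 5I) = 3, and the largest Jordan block has size 1 (the smallest k with rank((A + 5I)^k) = rank((A + 5I)^(k+1))).
For λ = 2: rank(A - 2I) = 4, and the largest Jordan block has size 3 (the smallest k with rank((A - 2I)^k) = rank((A - 2I)^(k+1))).

So m_A(x) = (x - 2)^3(x + 5).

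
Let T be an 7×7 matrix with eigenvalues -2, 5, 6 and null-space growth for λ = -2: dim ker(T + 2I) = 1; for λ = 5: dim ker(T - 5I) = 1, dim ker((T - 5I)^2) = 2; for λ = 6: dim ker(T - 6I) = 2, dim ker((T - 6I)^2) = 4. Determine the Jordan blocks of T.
Jordan blocks: (-2, 1), (5, 2), (6, 2), (6, 2)

λ = -2: successive nullity increments [1] count blocks of size ≥ k; block sizes are [1].
λ = 5: successive nullity increments [1, 1] count blocks of size ≥ k; block sizes are [2].
λ = 6: successive nullity increments [2, 2] count blocks of size ≥ k; block sizes are [2, 2].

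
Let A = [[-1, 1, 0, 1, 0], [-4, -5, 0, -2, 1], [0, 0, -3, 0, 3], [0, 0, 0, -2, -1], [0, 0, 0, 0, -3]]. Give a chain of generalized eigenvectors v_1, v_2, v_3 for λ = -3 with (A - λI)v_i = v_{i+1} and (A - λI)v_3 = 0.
v_1 = [[0, 0, 0, 1, 1]]^T, v_2 = [[1, -1, 3, 0, 0]]^T, v_3 = [[1, -2, 0, 0, 0]]^T

We seek v_1 ∈ ker((A + 3I)^3) \ ker((A + 3I)^2), then set v_{i+1} = (A + 3I) v_i.

One such chain is v_1 = [[0, 0, 0, 1, 1]]^T, v_2 = [[1, -1, 3, 0, 0]]^T, v_3 = [[1, -2, 0, 0, 0]]^T. Check: (A + 3I) v_3 = [[0, 0, 0, 0, 0]]^T = 0.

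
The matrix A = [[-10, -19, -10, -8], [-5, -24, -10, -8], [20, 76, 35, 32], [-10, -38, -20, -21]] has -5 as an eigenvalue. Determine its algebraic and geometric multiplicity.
algebraic multiplicity 4, geometric multiplicity 3

The characteristic polynomial is (x + 5)^4, so the factor x + 5 appears with exponent 4: the algebraic multiplicity is 4.

rank(A + 5I) = 1, so the eigenspace has dimension 4 - 1 = 3: the geometric multiplicity is 3.

Since 3 < 4, A is not diagonalizable.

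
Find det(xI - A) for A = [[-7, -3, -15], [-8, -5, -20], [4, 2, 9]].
xI - A = [[x + 7, 3, 15], [8, x + 5, 20], [-4, -2, x - 9]].

Expanding det(xI - A) along the first row:
det(xI - A) = + (x + 7)·det([[x + 5, 20], [-2, x - 9]]) - (3)·det([[8, 20], [-4, x - 9]]) + (15)·det([[8, x + 5], [-4, -2]]).

Evaluating gives χ_A(x) = x^3 + 3x^2 + 3x + 1 = (x + 1)^3.

χ_A(x) = (x + 1)^3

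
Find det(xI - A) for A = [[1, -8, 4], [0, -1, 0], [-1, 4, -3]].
xI - A = [[x - 1, 8, -4], [0, x + 1, 0], [1, -4, x + 3]].

Expanding det(xI - A) along the first row:
det(xI - A) = + (x - 1)·det([[x + 1, 0], [-4, x + 3]]) - (8)·det([[0, 0], [1, x + 3]]) + (-4)·det([[0, x + 1], [1, -4]]).

Evaluating gives χ_A(x) = x^3 + 3x^2 + 3x + 1 = (x + 1)^3.

χ_A(x) = (x + 1)^3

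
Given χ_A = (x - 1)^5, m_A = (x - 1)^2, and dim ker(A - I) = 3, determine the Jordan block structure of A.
Jordan blocks: (1, 2), (1, 2), (1, 1)

λ = 1: algebraic multiplicity 5 (exponent in χ_A), largest block size 2 (exponent in m_A), 3 blocks (geometric multiplicity). These force block sizes [2, 2, 1].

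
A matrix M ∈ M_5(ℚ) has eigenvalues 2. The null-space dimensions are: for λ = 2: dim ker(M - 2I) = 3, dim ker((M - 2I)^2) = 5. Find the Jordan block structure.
λ = 2: successive nullity increments [3, 2] count blocks of size ≥ k; block sizes are [2, 2, 1].

Jordan blocks: (2, 2), (2, 2), (2, 1)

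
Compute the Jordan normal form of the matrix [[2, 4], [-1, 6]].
J = [[4, 1], [0, 4]]

The characteristic polynomial is det(xI - A) = (x - 4)^2, so the eigenvalues are 4 (algebraic multiplicity 2).

For λ = 4: rank(A - 4I) = 1, rank((A - 4I)^2) = 0. The eigenspace has dimension 2 - 1 = 1, so there is 1 Jordan block; the rank sequence gives block sizes [2].

Assembling the blocks gives the Jordan form J above.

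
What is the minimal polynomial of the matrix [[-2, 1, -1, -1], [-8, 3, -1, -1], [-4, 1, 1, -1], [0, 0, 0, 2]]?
m_A(x) = x^2(x - 2)

The characteristic polynomial factors as x^2(x - 2)^2. The minimal polynomial is ∏(x - λ)^{k_λ} where k_λ is the size of the largest Jordan block at λ.

For λ = 0: rank(A) = 3, and the largest Jordan block has size 2 (the smallest k with rank(A^k) = rank(A^(k+1))).
For λ = 2: rank(A - 2I) = 2, and the largest Jordan block has size 1 (the smallest k with rank((A - 2I)^k) = rank((A - 2I)^(k+1))).

So m_A(x) = x^2(x - 2).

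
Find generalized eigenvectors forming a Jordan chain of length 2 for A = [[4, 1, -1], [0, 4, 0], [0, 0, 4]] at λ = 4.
We seek v_1 ∈ ker((A - 4I)^2) \ ker(A - 4I), then set v_{i+1} = (A - 4I) v_i.

One such chain is v_1 = [[0, 1, 0]]^T, v_2 = [[1, 0, 0]]^T. Check: (A - 4I) v_2 = [[0, 0, 0]]^T = 0.

v_1 = [[0, 1, 0]]^T, v_2 = [[1, 0, 0]]^T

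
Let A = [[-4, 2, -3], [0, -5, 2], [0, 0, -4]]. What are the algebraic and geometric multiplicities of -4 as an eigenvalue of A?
The characteristic polynomial is (x + 4)^2(x + 5), so the factor x + 4 appears with exponent 2: the algebraic multiplicity is 2.

rank(A + 4I) = 2, so the eigenspace has dimension 3 - 2 = 1: the geometric multiplicity is 1.

Since 1 < 2, A is not diagonalizable.

algebraic multiplicity 2, geometric multiplicity 1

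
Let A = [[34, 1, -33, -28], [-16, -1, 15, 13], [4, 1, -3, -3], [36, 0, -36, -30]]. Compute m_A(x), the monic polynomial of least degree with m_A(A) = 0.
The characteristic polynomial factors as x^4. The minimal polynomial is ∏(x - λ)^{k_λ} where k_λ is the size of the largest Jordan block at λ.

For λ = 0: rank(A) = 2, and the largest Jordan block has size 2 (the smallest k with rank(A^k) = rank(A^(k+1))).

So m_A(x) = x^2.

m_A(x) = x^2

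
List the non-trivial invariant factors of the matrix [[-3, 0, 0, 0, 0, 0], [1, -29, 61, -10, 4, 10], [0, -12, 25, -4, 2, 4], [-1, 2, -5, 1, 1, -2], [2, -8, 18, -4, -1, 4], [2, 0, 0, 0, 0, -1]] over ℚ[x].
x + 1, (x + 1)^2, (x + 1)^2(x + 3)

The Jordan structure of A has elementary divisors (x + 3), (x + 1)^2, (x + 1)^2, (x + 1). Arranging the block sizes at each eigenvalue in decreasing order and taking row products gives the invariant factors.

Invariant factors (smallest first, each dividing the next): x + 1, (x + 1)^2, (x + 1)^2(x + 3).

Check: the last factor (x + 1)^2(x + 3) is the minimal polynomial, and the product (x + 1)^5(x + 3) is the characteristic polynomial.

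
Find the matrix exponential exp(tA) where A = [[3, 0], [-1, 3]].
A has Jordan form J = [[3, 1], [0, 3]] with A = PJP^{-1}, so e^{tA} = P e^{tJ} P^{-1}.

For a Jordan block J_k(λ), e^{tJ_k(λ)} = e^{λt} · (I + tN + t^2 N^2/2! + ... + t^{k-1} N^{k-1}/(k-1)!) where N is the nilpotent superdiagonal part.

Assembling the blocks and conjugating back gives the entries of e^{tA} as shown above.

e^{tA} = [[e^{3*t}, 0], [-t*e^{3*t}, e^{3*t}]]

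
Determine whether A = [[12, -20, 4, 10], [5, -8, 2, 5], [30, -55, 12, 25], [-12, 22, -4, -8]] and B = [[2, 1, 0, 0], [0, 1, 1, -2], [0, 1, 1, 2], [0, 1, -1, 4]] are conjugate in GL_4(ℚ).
Yes.

Two matrices over a field are similar if and only if they have the same invariant factors.

Both A and B have characteristic polynomial (x - 2)^4 and minimal polynomial (x - 2)^3. Computing further, both have invariant factors x - 2, (x - 2)^3. Hence A and B are similar.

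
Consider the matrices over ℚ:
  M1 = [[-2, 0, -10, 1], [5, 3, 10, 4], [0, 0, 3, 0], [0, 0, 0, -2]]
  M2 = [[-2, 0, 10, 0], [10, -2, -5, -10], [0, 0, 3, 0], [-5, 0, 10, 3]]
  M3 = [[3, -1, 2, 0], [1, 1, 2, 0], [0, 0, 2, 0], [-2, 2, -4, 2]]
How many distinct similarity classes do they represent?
3 classes: {M1}, {M2}, {M3}

Characteristic polynomials: χ_{M1} = (x - 3)^2(x + 2)^2, χ_{M2} = (x - 3)^2(x + 2)^2, χ_{M3} = (x - 2)^4.

{M1}: invariant factors x - 3, (x - 3)(x + 2)^2.

{M2}: invariant factors (x - 3)(x + 2), (x - 3)(x + 2).

{M3}: invariant factors x - 2, x - 2, (x - 2)^2.

Matrices are similar if and only if their invariant-factor lists agree; the partition into similarity classes is {M1}, {M2}, {M3}.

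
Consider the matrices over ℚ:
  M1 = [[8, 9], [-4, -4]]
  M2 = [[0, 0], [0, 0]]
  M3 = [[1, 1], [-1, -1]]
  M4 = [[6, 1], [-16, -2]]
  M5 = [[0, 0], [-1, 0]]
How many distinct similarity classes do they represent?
Characteristic polynomials: χ_{M1} = (x - 2)^2, χ_{M2} = x^2, χ_{M3} = x^2, χ_{M4} = (x - 2)^2, χ_{M5} = x^2.

{M1, M4}: invariant factors (x - 2)^2.

{M2}: invariant factors x, x.

{M3, M5}: invariant factors x^2.

Matrices are similar if and only if their invariant-factor lists agree; the partition into similarity classes is {M1, M4}, {M2}, {M3, M5}.

3 classes: {M1, M4}, {M2}, {M3, M5}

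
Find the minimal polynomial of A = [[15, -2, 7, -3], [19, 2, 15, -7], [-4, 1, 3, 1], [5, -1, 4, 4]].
m_A(x) = (x - 6)^2

The characteristic polynomial factors as (x - 6)^4. The minimal polynomial is ∏(x - λ)^{k_λ} where k_λ is the size of the largest Jordan block at λ.

For λ = 6: rank(A - 6I) = 2, and the largest Jordan block has size 2 (the smallest k with rank((A - 6I)^k) = rank((A - 6I)^(k+1))).

So m_A(x) = (x - 6)^2.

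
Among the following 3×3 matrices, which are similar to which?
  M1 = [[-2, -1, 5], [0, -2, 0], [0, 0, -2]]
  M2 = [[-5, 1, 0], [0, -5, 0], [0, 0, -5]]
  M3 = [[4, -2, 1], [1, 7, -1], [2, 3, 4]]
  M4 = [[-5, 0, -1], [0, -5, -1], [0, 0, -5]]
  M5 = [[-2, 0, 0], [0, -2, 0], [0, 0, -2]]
Characteristic polynomials: χ_{M1} = (x + 2)^3, χ_{M2} = (x + 5)^3, χ_{M3} = (x - 5)^3, χ_{M4} = (x + 5)^3, χ_{M5} = (x + 2)^3.

{M1}: invariant factors x + 2, (x + 2)^2.

{M2, M4}: invariant factors x + 5, (x + 5)^2.

{M3}: invariant factors (x - 5)^3.

{M5}: invariant factors x + 2, x + 2, x + 2.

Matrices are similar if and only if their invariant-factor lists agree; the partition into similarity classes is {M1}, {M2, M4}, {M3}, {M5}.

4 classes: {M1}, {M2, M4}, {M3}, {M5}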